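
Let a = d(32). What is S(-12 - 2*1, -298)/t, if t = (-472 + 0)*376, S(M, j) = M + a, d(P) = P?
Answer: -9/88736 ≈ -0.00010142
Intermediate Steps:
a = 32
S(M, j) = 32 + M (S(M, j) = M + 32 = 32 + M)
t = -177472 (t = -472*376 = -177472)
S(-12 - 2*1, -298)/t = (32 + (-12 - 2*1))/(-177472) = (32 + (-12 - 2))*(-1/177472) = (32 - 14)*(-1/177472) = 18*(-1/177472) = -9/88736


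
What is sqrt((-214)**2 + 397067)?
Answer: 3*sqrt(49207) ≈ 665.48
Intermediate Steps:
sqrt((-214)**2 + 397067) = sqrt(45796 + 397067) = sqrt(442863) = 3*sqrt(49207)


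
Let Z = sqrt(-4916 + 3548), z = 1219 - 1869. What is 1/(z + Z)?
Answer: -325/211934 - 3*I*sqrt(38)/211934 ≈ -0.0015335 - 8.7259e-5*I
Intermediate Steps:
z = -650
Z = 6*I*sqrt(38) (Z = sqrt(-1368) = 6*I*sqrt(38) ≈ 36.987*I)
1/(z + Z) = 1/(-650 + 6*I*sqrt(38))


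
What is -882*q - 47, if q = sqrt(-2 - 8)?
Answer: -47 - 882*I*sqrt(10) ≈ -47.0 - 2789.1*I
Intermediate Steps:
q = I*sqrt(10) (q = sqrt(-10) = I*sqrt(10) ≈ 3.1623*I)
-882*q - 47 = -882*I*sqrt(10) - 47 = -47 - 882*I*sqrt(10)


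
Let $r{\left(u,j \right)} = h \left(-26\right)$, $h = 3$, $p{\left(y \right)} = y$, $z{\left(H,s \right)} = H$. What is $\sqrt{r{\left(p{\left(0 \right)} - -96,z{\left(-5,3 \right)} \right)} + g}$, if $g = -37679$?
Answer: $i \sqrt{37757} \approx 194.31 i$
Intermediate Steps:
$r{\left(u,j \right)} = -78$ ($r{\left(u,j \right)} = 3 \left(-26\right) = -78$)
$\sqrt{r{\left(p{\left(0 \right)} - -96,z{\left(-5,3 \right)} \right)} + g} = \sqrt{-78 - 37679} = \sqrt{-37757} = i \sqrt{37757}$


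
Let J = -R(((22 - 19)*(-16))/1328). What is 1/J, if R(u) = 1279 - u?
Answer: -83/106160 ≈ -0.00078184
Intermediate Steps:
J = -106160/83 (J = -(1279 - (22 - 19)*(-16)/1328) = -(1279 - 3*(-16)/1328) = -(1279 - (-48)/1328) = -(1279 - 1*(-3/83)) = -(1279 + 3/83) = -1*106160/83 = -106160/83 ≈ -1279.0)
1/J = 1/(-106160/83) = -83/106160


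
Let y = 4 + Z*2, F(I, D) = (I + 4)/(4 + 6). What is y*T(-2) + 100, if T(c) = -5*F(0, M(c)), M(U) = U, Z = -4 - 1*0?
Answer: 108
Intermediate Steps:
Z = -4 (Z = -4 + 0 = -4)
F(I, D) = ⅖ + I/10 (F(I, D) = (4 + I)/10 = (4 + I)*(⅒) = ⅖ + I/10)
T(c) = -2 (T(c) = -5*(⅖ + (⅒)*0) = -5*(⅖ + 0) = -5*⅖ = -2)
y = -4 (y = 4 - 4*2 = 4 - 8 = -4)
y*T(-2) + 100 = -4*(-2) + 100 = 8 + 100 = 108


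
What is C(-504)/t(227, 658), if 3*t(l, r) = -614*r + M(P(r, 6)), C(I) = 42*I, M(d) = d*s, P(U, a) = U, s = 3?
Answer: 4536/28717 ≈ 0.15796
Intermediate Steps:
M(d) = 3*d (M(d) = d*3 = 3*d)
t(l, r) = -611*r/3 (t(l, r) = (-614*r + 3*r)/3 = (-611*r)/3 = -611*r/3)
C(-504)/t(227, 658) = (42*(-504))/((-611/3*658)) = -21168/(-402038/3) = -21168*(-3/402038) = 4536/28717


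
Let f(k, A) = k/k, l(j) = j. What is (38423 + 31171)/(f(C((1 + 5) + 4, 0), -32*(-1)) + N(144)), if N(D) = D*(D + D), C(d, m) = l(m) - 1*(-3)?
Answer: 69594/41473 ≈ 1.6781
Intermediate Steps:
C(d, m) = 3 + m (C(d, m) = m - 1*(-3) = m + 3 = 3 + m)
f(k, A) = 1
N(D) = 2*D² (N(D) = D*(2*D) = 2*D²)
(38423 + 31171)/(f(C((1 + 5) + 4, 0), -32*(-1)) + N(144)) = (38423 + 31171)/(1 + 2*144²) = 69594/(1 + 2*20736) = 69594/(1 + 41472) = 69594/41473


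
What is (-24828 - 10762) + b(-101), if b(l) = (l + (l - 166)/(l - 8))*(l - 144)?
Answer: -1247520/109 ≈ -11445.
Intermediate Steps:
b(l) = (-144 + l)*(l + (-166 + l)/(-8 + l)) (b(l) = (l + (-166 + l)/(-8 + l))*(-144 + l) = (-144 + l)*(l + (-166 + l)/(-8 + l)))
(-24828 - 10762) + b(-101) = (-24828 - 10762) + (23904 + (-101)**3 - 151*(-101)**2 + 842*(-101))/(-8 - 101) = -35590 + (23904 - 1030301 - 151*10201 - 85042)/(-109) = -35590 - (23904 - 1030301 - 1540351 - 85042)/109 = -35590 - 1/109*(-2631790) = -35590 + 2631790/109 = -1247520/109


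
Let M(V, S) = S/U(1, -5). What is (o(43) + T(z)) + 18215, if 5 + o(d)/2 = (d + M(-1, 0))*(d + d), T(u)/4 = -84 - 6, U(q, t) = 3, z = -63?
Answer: 25241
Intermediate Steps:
T(u) = -360 (T(u) = 4*(-84 - 6) = 4*(-90) = -360)
M(V, S) = S/3
o(d) = -10 + 4*d² (o(d) = -10 + 2*((d + (⅓)*0)*(d + d)) = -10 + 2*((d + 0)*(2*d)) = -10 + 2*(d*(2*d)) = -10 + 2*(2*d²) = -10 + 4*d²)
(o(43) + T(z)) + 18215 = ((-10 + 4*43²) - 360) + 18215 = ((-10 + 4*1849) - 360) + 18215 = ((-10 + 7396) - 360) + 18215 = (7386 - 360) + 18215 = 7026 + 18215 = 25241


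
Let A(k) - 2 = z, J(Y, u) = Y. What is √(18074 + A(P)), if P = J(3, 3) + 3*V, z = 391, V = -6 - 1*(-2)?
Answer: √18467 ≈ 135.89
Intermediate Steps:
V = -4 (V = -6 + 2 = -4)
P = -9 (P = 3 + 3*(-4) = 3 - 12 = -9)
A(k) = 393 (A(k) = 2 + 391 = 393)
√(18074 + A(P)) = √(18074 + 393) = √18467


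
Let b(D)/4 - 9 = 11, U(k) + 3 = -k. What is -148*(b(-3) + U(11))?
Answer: -9768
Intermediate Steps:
U(k) = -3 - k
b(D) = 80 (b(D) = 36 + 4*11 = 36 + 44 = 80)
-148*(b(-3) + U(11)) = -148*(80 + (-3 - 1*11)) = -148*(80 + (-3 - 11)) = -148*(80 - 14) = -148*66 = -9768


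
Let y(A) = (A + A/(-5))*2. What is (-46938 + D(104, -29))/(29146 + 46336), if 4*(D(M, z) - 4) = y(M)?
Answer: -117231/188705 ≈ -0.62124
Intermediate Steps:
y(A) = 8*A/5 (y(A) = (A + A*(-1/5))*2 = (A - A/5)*2 = (4*A/5)*2 = 8*A/5)
D(M, z) = 4 + 2*M/5 (D(M, z) = 4 + (8*M/5)/4 = 4 + 2*M/5)
(-46938 + D(104, -29))/(29146 + 46336) = (-46938 + (4 + (2/5)*104))/(29146 + 46336) = (-46938 + (4 + 208/5))/75482 = (-46938 + 228/5)*(1/75482) = -234462/5*1/75482 = -117231/188705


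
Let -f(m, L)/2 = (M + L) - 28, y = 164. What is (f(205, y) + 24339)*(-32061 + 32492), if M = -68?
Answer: 10431493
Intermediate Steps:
f(m, L) = 192 - 2*L (f(m, L) = -2*((-68 + L) - 28) = -2*(-96 + L) = 192 - 2*L)
(f(205, y) + 24339)*(-32061 + 32492) = ((192 - 2*164) + 24339)*(-32061 + 32492) = ((192 - 328) + 24339)*431 = (-136 + 24339)*431 = 24203*431 = 10431493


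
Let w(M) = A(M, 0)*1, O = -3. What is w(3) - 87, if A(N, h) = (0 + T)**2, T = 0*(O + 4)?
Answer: -87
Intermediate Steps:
T = 0 (T = 0*(-3 + 4) = 0*1 = 0)
A(N, h) = 0 (A(N, h) = (0 + 0)**2 = 0**2 = 0)
w(M) = 0 (w(M) = 0*1 = 0)
w(3) - 87 = 0 - 87 = -87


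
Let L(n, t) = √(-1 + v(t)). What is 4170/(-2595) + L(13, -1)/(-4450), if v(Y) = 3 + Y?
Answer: -1237273/769850 ≈ -1.6072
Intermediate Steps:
L(n, t) = √(2 + t) (L(n, t) = √(-1 + (3 + t)) = √(2 + t))
4170/(-2595) + L(13, -1)/(-4450) = 4170/(-2595) + √(2 - 1)/(-4450) = 4170*(-1/2595) + √1*(-1/4450) = -278/173 + 1*(-1/4450) = -278/173 - 1/4450 = -1237273/769850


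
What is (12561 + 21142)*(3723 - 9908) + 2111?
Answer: -208450944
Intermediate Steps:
(12561 + 21142)*(3723 - 9908) + 2111 = 33703*(-6185) + 2111 = -208453055 + 2111 = -208450944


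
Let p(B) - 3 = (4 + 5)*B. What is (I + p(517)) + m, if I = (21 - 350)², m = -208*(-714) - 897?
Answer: 260512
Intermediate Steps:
p(B) = 3 + 9*B (p(B) = 3 + (4 + 5)*B = 3 + 9*B)
m = 147615 (m = 148512 - 897 = 147615)
I = 108241 (I = (-329)² = 108241)
(I + p(517)) + m = (108241 + (3 + 9*517)) + 147615 = (108241 + (3 + 4653)) + 147615 = (108241 + 4656) + 147615 = 112897 + 147615 = 260512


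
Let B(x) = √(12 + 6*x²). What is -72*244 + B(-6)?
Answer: -17568 + 2*√57 ≈ -17553.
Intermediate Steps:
-72*244 + B(-6) = -72*244 + √(12 + 6*(-6)²) = -17568 + √(12 + 6*36) = -17568 + √(12 + 216) = -17568 + √228 = -17568 + 2*√57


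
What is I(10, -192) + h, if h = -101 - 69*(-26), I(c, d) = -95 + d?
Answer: 1406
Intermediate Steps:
h = 1693 (h = -101 + 1794 = 1693)
I(10, -192) + h = (-95 - 192) + 1693 = -287 + 1693 = 1406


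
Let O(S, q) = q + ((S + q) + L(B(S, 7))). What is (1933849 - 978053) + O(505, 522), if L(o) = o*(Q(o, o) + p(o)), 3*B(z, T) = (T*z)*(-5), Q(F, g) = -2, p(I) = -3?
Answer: 2960410/3 ≈ 9.8680e+5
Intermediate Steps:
B(z, T) = -5*T*z/3 (B(z, T) = ((T*z)*(-5))/3 = (-5*T*z)/3 = -5*T*z/3)
L(o) = -5*o (L(o) = o*(-2 - 3) = o*(-5) = -5*o)
O(S, q) = 2*q + 178*S/3 (O(S, q) = q + ((S + q) - (-25)*7*S/3) = q + ((S + q) - (-175)*S/3) = q + ((S + q) + 175*S/3) = q + (q + 178*S/3) = 2*q + 178*S/3)
(1933849 - 978053) + O(505, 522) = (1933849 - 978053) + (2*522 + (178/3)*505) = 955796 + (1044 + 89890/3) = 955796 + 93022/3 = 2960410/3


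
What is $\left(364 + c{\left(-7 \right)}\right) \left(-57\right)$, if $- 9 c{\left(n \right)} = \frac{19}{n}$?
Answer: $- \frac{436069}{21} \approx -20765.0$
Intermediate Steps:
$c{\left(n \right)} = - \frac{19}{9 n}$ ($c{\left(n \right)} = - \frac{19 \frac{1}{n}}{9} = - \frac{19}{9 n}$)
$\left(364 + c{\left(-7 \right)}\right) \left(-57\right) = \left(364 - \frac{19}{9 \left(-7\right)}\right) \left(-57\right) = \left(364 - - \frac{19}{63}\right) \left(-57\right) = \left(364 + \frac{19}{63}\right) \left(-57\right) = \frac{22951}{63} \left(-57\right) = - \frac{436069}{21}$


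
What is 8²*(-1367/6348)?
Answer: -21872/1587 ≈ -13.782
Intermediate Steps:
8²*(-1367/6348) = 64*(-1367*1/6348) = 64*(-1367/6348) = -21872/1587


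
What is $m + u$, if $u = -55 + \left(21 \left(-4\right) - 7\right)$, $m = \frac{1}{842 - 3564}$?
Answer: $- \frac{397413}{2722} \approx -146.0$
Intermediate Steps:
$m = - \frac{1}{2722}$ ($m = \frac{1}{-2722} = - \frac{1}{2722} \approx -0.00036738$)
$u = -146$ ($u = -55 - 91 = -146$)
$m + u = - \frac{1}{2722} - 146 = - \frac{397413}{2722}$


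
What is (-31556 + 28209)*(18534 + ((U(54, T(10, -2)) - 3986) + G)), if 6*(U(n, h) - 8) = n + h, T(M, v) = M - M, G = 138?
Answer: -49210941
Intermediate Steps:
T(M, v) = 0
U(n, h) = 8 + h/6 + n/6 (U(n, h) = 8 + (n + h)/6 = 8 + (h + n)/6 = 8 + (h/6 + n/6) = 8 + h/6 + n/6)
(-31556 + 28209)*(18534 + ((U(54, T(10, -2)) - 3986) + G)) = (-31556 + 28209)*(18534 + (((8 + (1/6)*0 + (1/6)*54) - 3986) + 138)) = -3347*(18534 + (((8 + 0 + 9) - 3986) + 138)) = -3347*(18534 + ((17 - 3986) + 138)) = -3347*(18534 + (-3969 + 138)) = -3347*(18534 - 3831) = -3347*14703 = -49210941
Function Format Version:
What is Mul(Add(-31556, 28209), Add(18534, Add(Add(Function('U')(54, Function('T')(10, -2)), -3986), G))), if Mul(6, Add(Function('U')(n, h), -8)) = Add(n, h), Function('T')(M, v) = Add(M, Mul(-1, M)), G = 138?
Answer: -49210941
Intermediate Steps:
Function('T')(M, v) = 0
Function('U')(n, h) = Add(8, Mul(Rational(1, 6), h), Mul(Rational(1, 6), n)) (Function('U')(n, h) = Add(8, Mul(Rational(1, 6), Add(n, h))) = Add(8, Mul(Rational(1, 6), Add(h, n))) = Add(8, Add(Mul(Rational(1, 6), h), Mul(Rational(1, 6), n))) = Add(8, Mul(Rational(1, 6), h), Mul(Rational(1, 6), n)))
Mul(Add(-31556, 28209), Add(18534, Add(Add(Function('U')(54, Function('T')(10, -2)), -3986), G))) = Mul(Add(-31556, 28209), Add(18534, Add(Add(Add(8, Mul(Rational(1, 6), 0), Mul(Rational(1, 6), 54)), -3986), 138))) = Mul(-3347, Add(18534, Add(Add(Add(8, 0, 9), -3986), 138))) = Mul(-3347, Add(18534, Add(Add(17, -3986), 138))) = Mul(-3347, Add(18534, Add(-3969, 138))) = Mul(-3347, Add(18534, -3831)) = Mul(-3347, 14703) = -49210941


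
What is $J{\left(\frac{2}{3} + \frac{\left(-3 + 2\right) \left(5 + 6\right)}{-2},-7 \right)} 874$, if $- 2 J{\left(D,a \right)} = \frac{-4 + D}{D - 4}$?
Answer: $-437$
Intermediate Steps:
$J{\left(D,a \right)} = - \frac{1}{2}$ ($J{\left(D,a \right)} = - \frac{\left(-4 + D\right) \frac{1}{D - 4}}{2} = - \frac{\left(-4 + D\right) \frac{1}{-4 + D}}{2} = \left(- \frac{1}{2}\right) 1 = - \frac{1}{2}$)
$J{\left(\frac{2}{3} + \frac{\left(-3 + 2\right) \left(5 + 6\right)}{-2},-7 \right)} 874 = \left(- \frac{1}{2}\right) 874 = -437$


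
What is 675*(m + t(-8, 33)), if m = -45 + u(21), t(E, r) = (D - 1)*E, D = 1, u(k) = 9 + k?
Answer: -10125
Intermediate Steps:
t(E, r) = 0 (t(E, r) = (1 - 1)*E = 0*E = 0)
m = -15 (m = -45 + (9 + 21) = -45 + 30 = -15)
675*(m + t(-8, 33)) = 675*(-15 + 0) = 675*(-15) = -10125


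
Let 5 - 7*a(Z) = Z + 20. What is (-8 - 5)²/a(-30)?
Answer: 1183/15 ≈ 78.867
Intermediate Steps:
a(Z) = -15/7 - Z/7 (a(Z) = 5/7 - (Z + 20)/7 = 5/7 - (20 + Z)/7 = 5/7 + (-20/7 - Z/7) = -15/7 - Z/7)
(-8 - 5)²/a(-30) = (-8 - 5)²/(-15/7 - ⅐*(-30)) = (-13)²/(-15/7 + 30/7) = 169/(15/7) = 169*(7/15) = 1183/15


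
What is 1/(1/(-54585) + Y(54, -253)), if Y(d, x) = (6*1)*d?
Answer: 54585/17685539 ≈ 0.0030864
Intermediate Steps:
Y(d, x) = 6*d
1/(1/(-54585) + Y(54, -253)) = 1/(1/(-54585) + 6*54) = 1/(-1/54585 + 324) = 1/(17685539/54585) = 54585/17685539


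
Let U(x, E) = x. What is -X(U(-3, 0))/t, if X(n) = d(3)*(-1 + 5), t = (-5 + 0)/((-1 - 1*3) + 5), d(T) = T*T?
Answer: 36/5 ≈ 7.2000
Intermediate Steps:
d(T) = T²
t = -5 (t = -5/((-1 - 3) + 5) = -5/(-4 + 5) = -5/1 = -5*1 = -5)
X(n) = 36 (X(n) = 3²*(-1 + 5) = 9*4 = 36)
-X(U(-3, 0))/t = -36/(-5) = -36*(-1)/5 = -1*(-36/5) = 36/5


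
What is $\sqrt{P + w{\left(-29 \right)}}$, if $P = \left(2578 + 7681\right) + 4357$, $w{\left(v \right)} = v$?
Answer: $\sqrt{14587} \approx 120.78$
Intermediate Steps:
$P = 14616$ ($P = 10259 + 4357 = 14616$)
$\sqrt{P + w{\left(-29 \right)}} = \sqrt{14616 - 29} = \sqrt{14587}$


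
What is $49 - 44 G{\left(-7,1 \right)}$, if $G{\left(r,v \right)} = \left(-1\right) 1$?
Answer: $93$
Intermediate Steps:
$G{\left(r,v \right)} = -1$
$49 - 44 G{\left(-7,1 \right)} = 49 - -44 = 49 + 44 = 93$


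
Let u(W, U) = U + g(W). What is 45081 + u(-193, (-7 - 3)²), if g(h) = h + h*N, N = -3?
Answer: 45567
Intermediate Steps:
g(h) = -2*h (g(h) = h + h*(-3) = h - 3*h = -2*h)
u(W, U) = U - 2*W
45081 + u(-193, (-7 - 3)²) = 45081 + ((-7 - 3)² - 2*(-193)) = 45081 + ((-10)² + 386) = 45081 + (100 + 386) = 45081 + 486 = 45567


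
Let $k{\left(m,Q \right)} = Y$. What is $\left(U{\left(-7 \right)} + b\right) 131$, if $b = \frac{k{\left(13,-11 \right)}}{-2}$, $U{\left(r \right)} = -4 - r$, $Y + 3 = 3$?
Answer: $393$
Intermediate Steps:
$Y = 0$ ($Y = -3 + 3 = 0$)
$k{\left(m,Q \right)} = 0$
$b = 0$ ($b = \frac{0}{-2} = 0 \left(- \frac{1}{2}\right) = 0$)
$\left(U{\left(-7 \right)} + b\right) 131 = \left(\left(-4 - -7\right) + 0\right) 131 = \left(\left(-4 + 7\right) + 0\right) 131 = \left(3 + 0\right) 131 = 3 \cdot 131 = 393$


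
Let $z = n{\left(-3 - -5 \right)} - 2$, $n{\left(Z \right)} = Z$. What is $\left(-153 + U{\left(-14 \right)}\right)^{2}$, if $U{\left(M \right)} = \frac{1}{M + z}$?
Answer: $\frac{4592449}{196} \approx 23431.0$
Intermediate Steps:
$z = 0$ ($z = \left(-3 - -5\right) - 2 = \left(-3 + 5\right) - 2 = 2 - 2 = 0$)
$U{\left(M \right)} = \frac{1}{M}$ ($U{\left(M \right)} = \frac{1}{M + 0} = \frac{1}{M}$)
$\left(-153 + U{\left(-14 \right)}\right)^{2} = \left(-153 + \frac{1}{-14}\right)^{2} = \left(-153 - \frac{1}{14}\right)^{2} = \left(- \frac{2143}{14}\right)^{2} = \frac{4592449}{196}$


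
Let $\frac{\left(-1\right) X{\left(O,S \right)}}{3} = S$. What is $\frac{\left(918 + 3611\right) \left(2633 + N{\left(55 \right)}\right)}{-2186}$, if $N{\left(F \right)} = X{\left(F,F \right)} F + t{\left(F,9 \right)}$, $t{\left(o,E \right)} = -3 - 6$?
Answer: $\frac{29216579}{2186} \approx 13365.0$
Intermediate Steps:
$X{\left(O,S \right)} = - 3 S$
$t{\left(o,E \right)} = -9$ ($t{\left(o,E \right)} = -3 - 6 = -9$)
$N{\left(F \right)} = -9 - 3 F^{2}$ ($N{\left(F \right)} = - 3 F F - 9 = - 3 F^{2} - 9 = -9 - 3 F^{2}$)
$\frac{\left(918 + 3611\right) \left(2633 + N{\left(55 \right)}\right)}{-2186} = \frac{\left(918 + 3611\right) \left(2633 - \left(9 + 3 \cdot 55^{2}\right)\right)}{-2186} = 4529 \left(2633 - 9084\right) \left(- \frac{1}{2186}\right) = 4529 \left(-6451\right) \left(- \frac{1}{2186}\right) = \left(-29216579\right) \left(- \frac{1}{2186}\right) = \frac{29216579}{2186}$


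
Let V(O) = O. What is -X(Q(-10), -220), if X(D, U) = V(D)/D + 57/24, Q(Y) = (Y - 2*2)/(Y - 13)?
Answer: -27/8 ≈ -3.3750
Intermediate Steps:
Q(Y) = (-4 + Y)/(-13 + Y) (Q(Y) = (Y - 4)/(-13 + Y) = (-4 + Y)/(-13 + Y))
X(D, U) = 27/8 (X(D, U) = D/D + 57/24 = 1 + 57*(1/24) = 1 + 19/8 = 27/8)
-X(Q(-10), -220) = -1*27/8 = -27/8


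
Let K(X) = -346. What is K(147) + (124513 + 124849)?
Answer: 249016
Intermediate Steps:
K(147) + (124513 + 124849) = -346 + (124513 + 124849) = -346 + 249362 = 249016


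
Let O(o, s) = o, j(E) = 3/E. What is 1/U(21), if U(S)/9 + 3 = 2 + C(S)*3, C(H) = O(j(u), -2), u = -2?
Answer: -2/99 ≈ -0.020202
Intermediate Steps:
C(H) = -3/2 (C(H) = 3/(-2) = 3*(-1/2) = -3/2)
U(S) = -99/2 (U(S) = -27 + 9*(2 - 3/2*3) = -27 + 9*(2 - 9/2) = -27 + 9*(-5/2) = -27 - 45/2 = -99/2)
1/U(21) = 1/(-99/2) = -2/99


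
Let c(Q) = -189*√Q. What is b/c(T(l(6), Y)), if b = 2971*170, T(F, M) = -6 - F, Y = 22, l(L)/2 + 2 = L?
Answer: 252535*I*√14/1323 ≈ 714.21*I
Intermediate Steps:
l(L) = -4 + 2*L
b = 505070
b/c(T(l(6), Y)) = 505070/((-189*√(-6 - (-4 + 2*6)))) = 505070/((-189*√(-6 - (-4 + 12)))) = 505070/((-189*√(-6 - 1*8))) = 505070/((-189*√(-6 - 8))) = 505070/((-189*I*√14)) = 505070*(I*√14/2646) = 252535*I*√14/1323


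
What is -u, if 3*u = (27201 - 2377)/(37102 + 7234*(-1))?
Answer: -6206/22401 ≈ -0.27704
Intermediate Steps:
u = 6206/22401 (u = ((27201 - 2377)/(37102 + 7234*(-1)))/3 = (24824/(37102 - 7234))/3 = (24824/29868)/3 = (24824*(1/29868))/3 = (⅓)*(6206/7467) = 6206/22401 ≈ 0.27704)
-u = -1*6206/22401 = -6206/22401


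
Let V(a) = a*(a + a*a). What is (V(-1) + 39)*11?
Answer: 429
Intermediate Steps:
V(a) = a*(a + a**2)
(V(-1) + 39)*11 = ((-1)**2*(1 - 1) + 39)*11 = (1*0 + 39)*11 = (0 + 39)*11 = 39*11 = 429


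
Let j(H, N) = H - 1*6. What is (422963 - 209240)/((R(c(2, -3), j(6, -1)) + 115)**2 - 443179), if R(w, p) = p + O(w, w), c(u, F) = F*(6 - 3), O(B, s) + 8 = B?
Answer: -23747/48175 ≈ -0.49293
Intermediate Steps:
j(H, N) = -6 + H (j(H, N) = H - 6 = -6 + H)
O(B, s) = -8 + B
c(u, F) = 3*F (c(u, F) = F*3 = 3*F)
R(w, p) = -8 + p + w (R(w, p) = p + (-8 + w) = -8 + p + w)
(422963 - 209240)/((R(c(2, -3), j(6, -1)) + 115)**2 - 443179) = (422963 - 209240)/(((-8 + (-6 + 6) + 3*(-3)) + 115)**2 - 443179) = 213723/(((-8 + 0 - 9) + 115)**2 - 443179) = 213723/((-17 + 115)**2 - 443179) = 213723/(98**2 - 443179) = 213723/(9604 - 443179) = 213723/(-433575) = 213723*(-1/433575) = -23747/48175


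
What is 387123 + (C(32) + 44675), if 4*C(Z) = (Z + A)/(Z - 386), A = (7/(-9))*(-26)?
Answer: 2751416621/6372 ≈ 4.3180e+5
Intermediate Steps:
A = 182/9 (A = (7*(-1/9))*(-26) = -7/9*(-26) = 182/9 ≈ 20.222)
C(Z) = (182/9 + Z)/(4*(-386 + Z)) (C(Z) = ((Z + 182/9)/(Z - 386))/4 = ((182/9 + Z)/(-386 + Z))/4 = (182/9 + Z)/(4*(-386 + Z)))
387123 + (C(32) + 44675) = 387123 + ((182 + 9*32)/(36*(-386 + 32)) + 44675) = 387123 + ((1/36)*(182 + 288)/(-354) + 44675) = 387123 + ((1/36)*(-1/354)*470 + 44675) = 387123 + (-235/6372 + 44675) = 387123 + 284668865/6372 = 2751416621/6372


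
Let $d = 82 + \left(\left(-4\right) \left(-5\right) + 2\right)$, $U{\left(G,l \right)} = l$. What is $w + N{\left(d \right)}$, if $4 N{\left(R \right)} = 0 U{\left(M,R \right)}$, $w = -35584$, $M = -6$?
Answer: $-35584$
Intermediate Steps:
$d = 104$ ($d = 82 + \left(20 + 2\right) = 82 + 22 = 104$)
$N{\left(R \right)} = 0$ ($N{\left(R \right)} = \frac{0 R}{4} = \frac{1}{4} \cdot 0 = 0$)
$w + N{\left(d \right)} = -35584 + 0 = -35584$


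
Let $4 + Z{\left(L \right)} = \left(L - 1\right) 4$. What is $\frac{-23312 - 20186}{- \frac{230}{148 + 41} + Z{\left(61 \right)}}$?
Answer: $- \frac{4110561}{22187} \approx -185.27$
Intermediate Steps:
$Z{\left(L \right)} = -8 + 4 L$ ($Z{\left(L \right)} = -4 + \left(L - 1\right) 4 = -4 + \left(-1 + L\right) 4 = -4 + \left(-4 + 4 L\right) = -8 + 4 L$)
$\frac{-23312 - 20186}{- \frac{230}{148 + 41} + Z{\left(61 \right)}} = \frac{-23312 - 20186}{- \frac{230}{148 + 41} + \left(-8 + 4 \cdot 61\right)} = - \frac{43498}{- \frac{230}{189} + \left(-8 + 244\right)} = - \frac{43498}{\left(-230\right) \frac{1}{189} + 236} = - \frac{43498}{- \frac{230}{189} + 236} = - \frac{43498}{\frac{44374}{189}} = \left(-43498\right) \frac{189}{44374} = - \frac{4110561}{22187}$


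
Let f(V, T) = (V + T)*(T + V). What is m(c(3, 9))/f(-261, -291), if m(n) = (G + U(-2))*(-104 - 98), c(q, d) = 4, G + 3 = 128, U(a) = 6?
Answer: -13231/152352 ≈ -0.086845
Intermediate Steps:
G = 125 (G = -3 + 128 = 125)
m(n) = -26462 (m(n) = (125 + 6)*(-104 - 98) = 131*(-202) = -26462)
f(V, T) = (T + V)**2 (f(V, T) = (T + V)*(T + V) = (T + V)**2)
m(c(3, 9))/f(-261, -291) = -26462/(-291 - 261)**2 = -26462/((-552)**2) = -26462/304704 = -26462*1/304704 = -13231/152352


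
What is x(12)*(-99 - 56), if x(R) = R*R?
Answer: -22320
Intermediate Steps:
x(R) = R²
x(12)*(-99 - 56) = 12²*(-99 - 56) = 144*(-155) = -22320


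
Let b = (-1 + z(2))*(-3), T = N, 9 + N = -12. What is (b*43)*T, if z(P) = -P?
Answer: -8127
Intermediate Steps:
N = -21 (N = -9 - 12 = -21)
T = -21
b = 9 (b = (-1 - 1*2)*(-3) = (-1 - 2)*(-3) = -3*(-3) = 9)
(b*43)*T = (9*43)*(-21) = 387*(-21) = -8127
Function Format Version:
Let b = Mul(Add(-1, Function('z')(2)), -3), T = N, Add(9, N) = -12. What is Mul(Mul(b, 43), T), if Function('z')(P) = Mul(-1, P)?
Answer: -8127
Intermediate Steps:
N = -21 (N = Add(-9, -12) = -21)
T = -21
b = 9 (b = Mul(Add(-1, Mul(-1, 2)), -3) = Mul(Add(-1, -2), -3) = Mul(-3, -3) = 9)
Mul(Mul(b, 43), T) = Mul(Mul(9, 43), -21) = Mul(387, -21) = -8127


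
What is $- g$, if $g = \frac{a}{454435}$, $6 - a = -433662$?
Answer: $- \frac{433668}{454435} \approx -0.9543$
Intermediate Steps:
$a = 433668$ ($a = 6 - -433662 = 6 + 433662 = 433668$)
$g = \frac{433668}{454435} \approx 0.9543$
$- g = \left(-1\right) \frac{433668}{454435} = - \frac{433668}{454435}$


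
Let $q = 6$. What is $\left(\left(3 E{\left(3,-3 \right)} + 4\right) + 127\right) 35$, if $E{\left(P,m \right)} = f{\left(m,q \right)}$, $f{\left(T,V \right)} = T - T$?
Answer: $4585$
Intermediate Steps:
$f{\left(T,V \right)} = 0$
$E{\left(P,m \right)} = 0$
$\left(\left(3 E{\left(3,-3 \right)} + 4\right) + 127\right) 35 = \left(\left(3 \cdot 0 + 4\right) + 127\right) 35 = \left(\left(0 + 4\right) + 127\right) 35 = \left(4 + 127\right) 35 = 131 \cdot 35 = 4585$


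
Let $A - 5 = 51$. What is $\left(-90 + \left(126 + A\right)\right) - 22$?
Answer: $70$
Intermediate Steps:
$A = 56$ ($A = 5 + 51 = 56$)
$\left(-90 + \left(126 + A\right)\right) - 22 = \left(-90 + \left(126 + 56\right)\right) - 22 = \left(-90 + 182\right) - 22 = 92 - 22 = 70$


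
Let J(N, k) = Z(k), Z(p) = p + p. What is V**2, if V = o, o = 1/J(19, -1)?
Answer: 1/4 ≈ 0.25000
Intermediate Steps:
Z(p) = 2*p
J(N, k) = 2*k
o = -1/2 (o = 1/(2*(-1)) = 1/(-2) = -1/2 ≈ -0.50000)
V = -1/2 ≈ -0.50000
V**2 = (-1/2)**2 = 1/4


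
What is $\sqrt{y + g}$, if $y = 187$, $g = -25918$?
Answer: $3 i \sqrt{2859} \approx 160.41 i$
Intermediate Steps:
$\sqrt{y + g} = \sqrt{187 - 25918} = \sqrt{-25731} = 3 i \sqrt{2859}$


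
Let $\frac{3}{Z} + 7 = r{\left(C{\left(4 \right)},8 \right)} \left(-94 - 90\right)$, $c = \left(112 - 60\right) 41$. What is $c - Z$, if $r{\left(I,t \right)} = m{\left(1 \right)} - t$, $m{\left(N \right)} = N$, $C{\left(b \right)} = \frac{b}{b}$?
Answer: $\frac{910363}{427} \approx 2132.0$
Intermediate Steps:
$C{\left(b \right)} = 1$
$r{\left(I,t \right)} = 1 - t$
$c = 2132$ ($c = 52 \cdot 41 = 2132$)
$Z = \frac{1}{427}$ ($Z = \frac{3}{-7 + \left(1 - 8\right) \left(-94 - 90\right)} = \frac{3}{-7 + \left(1 - 8\right) \left(-184\right)} = \frac{3}{-7 - -1288} = \frac{3}{-7 + 1288} = \frac{3}{1281} = 3 \cdot \frac{1}{1281} = \frac{1}{427} \approx 0.0023419$)
$c - Z = 2132 - \frac{1}{427} = \frac{910363}{427}$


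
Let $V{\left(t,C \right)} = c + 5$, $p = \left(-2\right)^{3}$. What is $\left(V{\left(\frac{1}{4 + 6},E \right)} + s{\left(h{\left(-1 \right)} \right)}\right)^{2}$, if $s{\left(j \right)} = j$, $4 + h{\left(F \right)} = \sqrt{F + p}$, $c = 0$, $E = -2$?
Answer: $-8 + 6 i \approx -8.0 + 6.0 i$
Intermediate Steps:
$p = -8$
$h{\left(F \right)} = -4 + \sqrt{-8 + F}$ ($h{\left(F \right)} = -4 + \sqrt{F - 8} = -4 + \sqrt{-8 + F}$)
$V{\left(t,C \right)} = 5$ ($V{\left(t,C \right)} = 0 + 5 = 5$)
$\left(V{\left(\frac{1}{4 + 6},E \right)} + s{\left(h{\left(-1 \right)} \right)}\right)^{2} = \left(5 - \left(4 - \sqrt{-8 - 1}\right)\right)^{2} = \left(5 - \left(4 - \sqrt{-9}\right)\right)^{2} = \left(5 - \left(4 - 3 i\right)\right)^{2} = \left(1 + 3 i\right)^{2}$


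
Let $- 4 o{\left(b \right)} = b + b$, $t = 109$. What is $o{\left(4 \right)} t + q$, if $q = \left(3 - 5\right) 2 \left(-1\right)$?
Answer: $-214$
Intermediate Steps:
$o{\left(b \right)} = - \frac{b}{2}$ ($o{\left(b \right)} = - \frac{b + b}{4} = - \frac{2 b}{4} = - \frac{b}{2}$)
$q = 4$ ($q = \left(-2\right) \left(-2\right) = 4$)
$o{\left(4 \right)} t + q = \left(- \frac{1}{2}\right) 4 \cdot 109 + 4 = \left(-2\right) 109 + 4 = -218 + 4 = -214$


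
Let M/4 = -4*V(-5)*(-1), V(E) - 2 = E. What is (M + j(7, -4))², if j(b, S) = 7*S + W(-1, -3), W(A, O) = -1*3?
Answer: 6241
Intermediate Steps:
W(A, O) = -3
V(E) = 2 + E
j(b, S) = -3 + 7*S (j(b, S) = 7*S - 3 = -3 + 7*S)
M = -48 (M = 4*(-4*(2 - 5)*(-1)) = 4*(-4*(-3)*(-1)) = 4*(12*(-1)) = 4*(-12) = -48)
(M + j(7, -4))² = (-48 + (-3 + 7*(-4)))² = (-48 + (-3 - 28))² = (-48 - 31)² = (-79)² = 6241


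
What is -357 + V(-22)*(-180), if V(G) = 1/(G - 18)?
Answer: -705/2 ≈ -352.50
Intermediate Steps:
V(G) = 1/(-18 + G)
-357 + V(-22)*(-180) = -357 - 180/(-18 - 22) = -357 - 180/(-40) = -357 - 1/40*(-180) = -357 + 9/2 = -705/2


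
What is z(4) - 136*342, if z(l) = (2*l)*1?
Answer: -46504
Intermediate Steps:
z(l) = 2*l
z(4) - 136*342 = 2*4 - 136*342 = 8 - 46512 = -46504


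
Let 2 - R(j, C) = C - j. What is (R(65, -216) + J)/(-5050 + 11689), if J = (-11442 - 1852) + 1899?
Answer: -3704/2213 ≈ -1.6737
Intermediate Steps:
R(j, C) = 2 + j - C (R(j, C) = 2 - (C - j) = 2 + (j - C) = 2 + j - C)
J = -11395 (J = -13294 + 1899 = -11395)
(R(65, -216) + J)/(-5050 + 11689) = ((2 + 65 - 1*(-216)) - 11395)/(-5050 + 11689) = ((2 + 65 + 216) - 11395)/6639 = (283 - 11395)*(1/6639) = -11112*1/6639 = -3704/2213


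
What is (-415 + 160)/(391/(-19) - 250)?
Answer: 4845/5141 ≈ 0.94242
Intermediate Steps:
(-415 + 160)/(391/(-19) - 250) = -255/(391*(-1/19) - 250) = -255/(-391/19 - 250) = -255/(-5141/19) = -255*(-19/5141) = 4845/5141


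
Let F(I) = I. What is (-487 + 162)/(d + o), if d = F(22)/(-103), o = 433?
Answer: -2575/3429 ≈ -0.75095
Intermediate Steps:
d = -22/103 (d = 22/(-103) = 22*(-1/103) = -22/103 ≈ -0.21359)
(-487 + 162)/(d + o) = (-487 + 162)/(-22/103 + 433) = -325/44577/103 = -325*103/44577 = -2575/3429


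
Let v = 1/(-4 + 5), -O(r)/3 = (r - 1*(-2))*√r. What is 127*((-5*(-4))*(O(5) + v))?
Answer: 2540 - 53340*√5 ≈ -1.1673e+5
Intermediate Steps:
O(r) = -3*√r*(2 + r) (O(r) = -3*(r - 1*(-2))*√r = -3*(r + 2)*√r = -3*(2 + r)*√r = -3*√r*(2 + r))
v = 1 (v = 1/1 = 1)
127*((-5*(-4))*(O(5) + v)) = 127*((-5*(-4))*(3*√5*(-2 - 1*5) + 1)) = 127*(20*(3*√5*(-2 - 5) + 1)) = 127*(20*(3*√5*(-7) + 1)) = 127*(20*(-21*√5 + 1)) = 127*(20*(1 - 21*√5)) = 127*(20 - 420*√5) = 2540 - 53340*√5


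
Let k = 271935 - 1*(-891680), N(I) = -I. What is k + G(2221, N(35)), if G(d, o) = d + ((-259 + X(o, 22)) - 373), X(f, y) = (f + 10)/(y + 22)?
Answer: 51268951/44 ≈ 1.1652e+6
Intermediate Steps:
X(f, y) = (10 + f)/(22 + y)
G(d, o) = -13899/22 + d + o/44 (G(d, o) = d + ((-259 + (10 + o)/(22 + 22)) - 373) = d + ((-259 + (10 + o)/44) - 373) = d + ((-259 + (5/22 + o/44)) - 373) = d + ((-5693/22 + o/44) - 373) = d + (-13899/22 + o/44) = -13899/22 + d + o/44)
k = 1163615 (k = 271935 + 891680 = 1163615)
k + G(2221, N(35)) = 1163615 + (-13899/22 + 2221 + (-1*35)/44) = 1163615 + (-13899/22 + 2221 + (1/44)*(-35)) = 1163615 + (-13899/22 + 2221 - 35/44) = 1163615 + 69891/44 = 51268951/44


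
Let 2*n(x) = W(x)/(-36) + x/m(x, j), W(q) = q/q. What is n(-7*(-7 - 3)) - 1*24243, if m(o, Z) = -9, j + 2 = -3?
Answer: -1745777/72 ≈ -24247.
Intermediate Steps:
j = -5 (j = -2 - 3 = -5)
W(q) = 1
n(x) = -1/72 - x/18 (n(x) = (1/(-36) + x/(-9))/2 = (1*(-1/36) + x*(-⅑))/2 = (-1/36 - x/9)/2 = -1/72 - x/18)
n(-7*(-7 - 3)) - 1*24243 = (-1/72 - (-7)*(-7 - 3)/18) - 1*24243 = (-1/72 - (-7)*(-10)/18) - 24243 = (-1/72 - 1/18*70) - 24243 = (-1/72 - 35/9) - 24243 = -281/72 - 24243 = -1745777/72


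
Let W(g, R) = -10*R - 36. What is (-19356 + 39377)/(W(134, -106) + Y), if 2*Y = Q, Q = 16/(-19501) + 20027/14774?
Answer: 11536411486508/590435031295 ≈ 19.539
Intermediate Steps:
Q = 390310143/288107774 (Q = 16*(-1/19501) + 20027*(1/14774) = -16/19501 + 20027/14774 = 390310143/288107774 ≈ 1.3547)
Y = 390310143/576215548 (Y = (½)*(390310143/288107774) = 390310143/576215548 ≈ 0.67737)
W(g, R) = -36 - 10*R
(-19356 + 39377)/(W(134, -106) + Y) = (-19356 + 39377)/((-36 - 10*(-106)) + 390310143/576215548) = 20021/((-36 + 1060) + 390310143/576215548) = 20021/(1024 + 390310143/576215548) = 20021/(590435031295/576215548) = 20021*(576215548/590435031295) = 11536411486508/590435031295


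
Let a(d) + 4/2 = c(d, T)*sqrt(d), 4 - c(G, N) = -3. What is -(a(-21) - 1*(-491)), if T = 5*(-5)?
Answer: -489 - 7*I*sqrt(21) ≈ -489.0 - 32.078*I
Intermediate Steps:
T = -25
c(G, N) = 7 (c(G, N) = 4 - 1*(-3) = 4 + 3 = 7)
a(d) = -2 + 7*sqrt(d)
-(a(-21) - 1*(-491)) = -((-2 + 7*sqrt(-21)) - 1*(-491)) = -((-2 + 7*(I*sqrt(21))) + 491) = -((-2 + 7*I*sqrt(21)) + 491) = -(489 + 7*I*sqrt(21)) = -489 - 7*I*sqrt(21)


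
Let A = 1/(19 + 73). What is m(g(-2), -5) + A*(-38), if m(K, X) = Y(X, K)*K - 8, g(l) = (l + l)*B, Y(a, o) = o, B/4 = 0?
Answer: -387/46 ≈ -8.4130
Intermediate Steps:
B = 0 (B = 4*0 = 0)
A = 1/92 ≈ 0.010870
g(l) = 0 (g(l) = (l + l)*0 = (2*l)*0 = 0)
m(K, X) = -8 + K² (m(K, X) = K*K - 8 = K² - 8 = -8 + K²)
m(g(-2), -5) + A*(-38) = (-8 + 0²) + (1/92)*(-38) = (-8 + 0) - 19/46 = -8 - 19/46 = -387/46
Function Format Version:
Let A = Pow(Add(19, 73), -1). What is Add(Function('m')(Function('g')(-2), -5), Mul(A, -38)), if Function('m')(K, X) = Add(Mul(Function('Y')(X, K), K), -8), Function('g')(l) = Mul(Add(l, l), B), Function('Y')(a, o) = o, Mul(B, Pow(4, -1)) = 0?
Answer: Rational(-387, 46) ≈ -8.4130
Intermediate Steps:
B = 0 (B = Mul(4, 0) = 0)
A = Rational(1, 92) (A = Pow(92, -1) = Rational(1, 92) ≈ 0.010870)
Function('g')(l) = 0 (Function('g')(l) = Mul(Add(l, l), 0) = Mul(Mul(2, l), 0) = 0)
Function('m')(K, X) = Add(-8, Pow(K, 2)) (Function('m')(K, X) = Add(Mul(K, K), -8) = Add(Pow(K, 2), -8) = Add(-8, Pow(K, 2)))
Add(Function('m')(Function('g')(-2), -5), Mul(A, -38)) = Add(Add(-8, Pow(0, 2)), Mul(Rational(1, 92), -38)) = Add(Add(-8, 0), Rational(-19, 46)) = Add(-8, Rational(-19, 46)) = Rational(-387, 46)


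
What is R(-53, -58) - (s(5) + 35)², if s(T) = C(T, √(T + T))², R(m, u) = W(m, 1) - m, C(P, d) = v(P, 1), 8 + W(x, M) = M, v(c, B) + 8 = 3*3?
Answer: -1250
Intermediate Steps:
v(c, B) = 1 (v(c, B) = -8 + 3*3 = -8 + 9 = 1)
W(x, M) = -8 + M
C(P, d) = 1
R(m, u) = -7 - m (R(m, u) = (-8 + 1) - m = -7 - m)
s(T) = 1 (s(T) = 1² = 1)
R(-53, -58) - (s(5) + 35)² = (-7 - 1*(-53)) - (1 + 35)² = (-7 + 53) - 1*36² = 46 - 1*1296 = 46 - 1296 = -1250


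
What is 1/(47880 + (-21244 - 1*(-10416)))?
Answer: 1/37052 ≈ 2.6989e-5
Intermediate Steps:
1/(47880 + (-21244 - 1*(-10416))) = 1/(47880 + (-21244 + 10416)) = 1/(47880 - 10828) = 1/37052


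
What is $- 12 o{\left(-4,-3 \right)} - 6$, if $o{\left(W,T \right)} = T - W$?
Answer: $-18$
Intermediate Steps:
$- 12 o{\left(-4,-3 \right)} - 6 = - 12 \left(-3 - -4\right) - 6 = - 12 \left(-3 + 4\right) - 6 = \left(-12\right) 1 - 6 = -12 - 6 = -18$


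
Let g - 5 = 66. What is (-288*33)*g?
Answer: -674784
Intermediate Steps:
g = 71 (g = 5 + 66 = 71)
(-288*33)*g = -288*33*71 = -72*132*71 = -9504*71 = -674784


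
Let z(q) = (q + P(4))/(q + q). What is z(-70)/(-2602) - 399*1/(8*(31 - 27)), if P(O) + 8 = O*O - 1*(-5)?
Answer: -18168693/1457120 ≈ -12.469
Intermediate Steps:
P(O) = -3 + O² (P(O) = -8 + (O*O - 1*(-5)) = -8 + (O² + 5) = -8 + (5 + O²) = -3 + O²)
z(q) = (13 + q)/(2*q) (z(q) = (q + (-3 + 4²))/(q + q) = (q + (-3 + 16))/((2*q)) = (q + 13)*(1/(2*q)) = (13 + q)*(1/(2*q)) = (13 + q)/(2*q))
z(-70)/(-2602) - 399*1/(8*(31 - 27)) = ((½)*(13 - 70)/(-70))/(-2602) - 399*1/(8*(31 - 27)) = ((½)*(-1/70)*(-57))*(-1/2602) - 399/(4*8) = (57/140)*(-1/2602) - 399/32 = -57/364280 - 399*1/32 = -57/364280 - 399/32 = -18168693/1457120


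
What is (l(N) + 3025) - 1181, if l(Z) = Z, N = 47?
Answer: 1891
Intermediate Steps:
(l(N) + 3025) - 1181 = (47 + 3025) - 1181 = 3072 - 1181 = 1891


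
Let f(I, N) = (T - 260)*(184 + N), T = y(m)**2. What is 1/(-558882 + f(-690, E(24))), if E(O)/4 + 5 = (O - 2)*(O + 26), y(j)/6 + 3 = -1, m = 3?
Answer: 1/883342 ≈ 1.1321e-6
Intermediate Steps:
y(j) = -24 (y(j) = -18 + 6*(-1) = -18 - 6 = -24)
T = 576 (T = (-24)**2 = 576)
E(O) = -20 + 4*(-2 + O)*(26 + O) (E(O) = -20 + 4*((O - 2)*(O + 26)) = -20 + 4*((-2 + O)*(26 + O)) = -20 + 4*(-2 + O)*(26 + O))
f(I, N) = 58144 + 316*N (f(I, N) = (576 - 260)*(184 + N) = 316*(184 + N) = 58144 + 316*N)
1/(-558882 + f(-690, E(24))) = 1/(-558882 + (58144 + 316*(-228 + 4*24**2 + 96*24))) = 1/(-558882 + (58144 + 316*(-228 + 4*576 + 2304))) = 1/(-558882 + (58144 + 316*(-228 + 2304 + 2304))) = 1/(-558882 + (58144 + 316*4380)) = 1/(-558882 + (58144 + 1384080)) = 1/(-558882 + 1442224) = 1/883342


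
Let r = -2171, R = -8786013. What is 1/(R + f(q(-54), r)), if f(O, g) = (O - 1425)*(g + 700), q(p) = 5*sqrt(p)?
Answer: I/(3*(-2229946*I + 7355*sqrt(6))) ≈ -1.4947e-7 + 1.2076e-9*I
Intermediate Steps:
f(O, g) = (-1425 + O)*(700 + g)
1/(R + f(q(-54), r)) = 1/(-8786013 + (-997500 - 1425*(-2171) + 700*(5*sqrt(-54)) + (5*sqrt(-54))*(-2171))) = 1/(-8786013 + (-997500 + 3093675 + 700*(5*(3*I*sqrt(6))) + (5*(3*I*sqrt(6)))*(-2171))) = 1/(-8786013 + (-997500 + 3093675 + 700*(15*I*sqrt(6)) + (15*I*sqrt(6))*(-2171))) = 1/(-8786013 + (-997500 + 3093675 + 10500*I*sqrt(6) - 32565*I*sqrt(6))) = 1/(-8786013 + (2096175 - 22065*I*sqrt(6))) = 1/(-6689838 - 22065*I*sqrt(6))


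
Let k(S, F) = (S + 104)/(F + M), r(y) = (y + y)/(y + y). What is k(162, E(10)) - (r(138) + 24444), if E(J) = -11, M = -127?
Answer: -1686838/69 ≈ -24447.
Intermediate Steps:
r(y) = 1 (r(y) = (2*y)/((2*y)) = (2*y)*(1/(2*y)) = 1)
k(S, F) = (104 + S)/(-127 + F) (k(S, F) = (S + 104)/(F - 127) = (104 + S)/(-127 + F))
k(162, E(10)) - (r(138) + 24444) = (104 + 162)/(-127 - 11) - (1 + 24444) = 266/(-138) - 1*24445 = -1/138*266 - 24445 = -133/69 - 24445 = -1686838/69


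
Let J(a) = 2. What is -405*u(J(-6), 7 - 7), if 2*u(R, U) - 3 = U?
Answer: -1215/2 ≈ -607.50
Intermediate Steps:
u(R, U) = 3/2 + U/2
-405*u(J(-6), 7 - 7) = -405*(3/2 + (7 - 7)/2) = -405*(3/2 + (½)*0) = -405*(3/2 + 0) = -405*3/2 = -1215/2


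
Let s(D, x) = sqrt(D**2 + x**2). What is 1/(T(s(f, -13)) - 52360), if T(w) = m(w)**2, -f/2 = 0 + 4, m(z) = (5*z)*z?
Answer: 1/1304865 ≈ 7.6636e-7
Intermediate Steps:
m(z) = 5*z**2
f = -8 (f = -2*(0 + 4) = -2*4 = -8)
T(w) = 25*w**4 (T(w) = (5*w**2)**2 = 25*w**4)
1/(T(s(f, -13)) - 52360) = 1/(25*(sqrt((-8)**2 + (-13)**2))**4 - 52360) = 1/(25*(sqrt(64 + 169))**4 - 52360) = 1/(25*(sqrt(233))**4 - 52360) = 1/(25*54289 - 52360) = 1/(1357225 - 52360) = 1/1304865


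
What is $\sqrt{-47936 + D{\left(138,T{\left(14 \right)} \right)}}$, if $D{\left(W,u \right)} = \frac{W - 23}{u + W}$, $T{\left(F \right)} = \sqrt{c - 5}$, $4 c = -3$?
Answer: $\sqrt{2} \sqrt{\frac{-6615053 - 23968 i \sqrt{23}}{276 + i \sqrt{23}}} \approx 3.3059 \cdot 10^{-5} - 218.94 i$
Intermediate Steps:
$c = - \frac{3}{4}$ ($c = \frac{1}{4} \left(-3\right) = - \frac{3}{4} \approx -0.75$)
$T{\left(F \right)} = \frac{i \sqrt{23}}{2}$ ($T{\left(F \right)} = \sqrt{- \frac{3}{4} - 5} = \sqrt{- \frac{23}{4}} = \frac{i \sqrt{23}}{2}$)
$D{\left(W,u \right)} = \frac{-23 + W}{W + u}$
$\sqrt{-47936 + D{\left(138,T{\left(14 \right)} \right)}} = \sqrt{-47936 + \frac{-23 + 138}{138 + \frac{i \sqrt{23}}{2}}} = \sqrt{-47936 + \frac{1}{138 + \frac{i \sqrt{23}}{2}} \cdot 115} = \sqrt{-47936 + \frac{115}{138 + \frac{i \sqrt{23}}{2}}}$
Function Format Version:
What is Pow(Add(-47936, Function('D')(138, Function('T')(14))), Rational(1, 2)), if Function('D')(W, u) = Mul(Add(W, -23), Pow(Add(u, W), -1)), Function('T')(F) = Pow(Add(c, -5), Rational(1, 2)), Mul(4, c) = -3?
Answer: Mul(Pow(2, Rational(1, 2)), Pow(Mul(Pow(Add(276, Mul(I, Pow(23, Rational(1, 2)))), -1), Add(-6615053, Mul(-23968, I, Pow(23, Rational(1, 2))))), Rational(1, 2))) ≈ Add(3.3059e-5, Mul(-218.94, I))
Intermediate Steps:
c = Rational(-3, 4) (c = Mul(Rational(1, 4), -3) = Rational(-3, 4) ≈ -0.75000)
Function('T')(F) = Mul(Rational(1, 2), I, Pow(23, Rational(1, 2))) (Function('T')(F) = Pow(Add(Rational(-3, 4), -5), Rational(1, 2)) = Pow(Rational(-23, 4), Rational(1, 2)) = Mul(Rational(1, 2), I, Pow(23, Rational(1, 2))))
Function('D')(W, u) = Mul(Pow(Add(W, u), -1), Add(-23, W)) (Function('D')(W, u) = Mul(Add(-23, W), Pow(Add(W, u), -1)) = Mul(Pow(Add(W, u), -1), Add(-23, W)))
Pow(Add(-47936, Function('D')(138, Function('T')(14))), Rational(1, 2)) = Pow(Add(-47936, Mul(Pow(Add(138, Mul(Rational(1, 2), I, Pow(23, Rational(1, 2)))), -1), Add(-23, 138))), Rational(1, 2)) = Pow(Add(-47936, Mul(Pow(Add(138, Mul(Rational(1, 2), I, Pow(23, Rational(1, 2)))), -1), 115)), Rational(1, 2)) = Pow(Add(-47936, Mul(115, Pow(Add(138, Mul(Rational(1, 2), I, Pow(23, Rational(1, 2)))), -1))), Rational(1, 2))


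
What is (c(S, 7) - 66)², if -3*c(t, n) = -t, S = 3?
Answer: 4225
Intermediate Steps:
c(t, n) = t/3 (c(t, n) = -(-1)*t/3 = t/3)
(c(S, 7) - 66)² = ((⅓)*3 - 66)² = (1 - 66)² = (-65)² = 4225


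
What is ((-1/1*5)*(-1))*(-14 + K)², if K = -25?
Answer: 7605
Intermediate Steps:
((-1/1*5)*(-1))*(-14 + K)² = ((-1/1*5)*(-1))*(-14 - 25)² = ((-1*1*5)*(-1))*(-39)² = (-1*5*(-1))*1521 = -5*(-1)*1521 = 5*1521 = 7605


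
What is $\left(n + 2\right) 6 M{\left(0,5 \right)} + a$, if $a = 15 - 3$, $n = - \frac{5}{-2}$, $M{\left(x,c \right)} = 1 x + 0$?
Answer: $12$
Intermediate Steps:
$M{\left(x,c \right)} = x$ ($M{\left(x,c \right)} = x + 0 = x$)
$n = \frac{5}{2}$ ($n = \left(-5\right) \left(- \frac{1}{2}\right) = \frac{5}{2} \approx 2.5$)
$a = 12$
$\left(n + 2\right) 6 M{\left(0,5 \right)} + a = \left(\frac{5}{2} + 2\right) 6 \cdot 0 + 12 = \frac{9}{2} \cdot 6 \cdot 0 + 12 = 27 \cdot 0 + 12 = 0 + 12 = 12$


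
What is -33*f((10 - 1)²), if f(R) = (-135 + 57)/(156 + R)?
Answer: 858/79 ≈ 10.861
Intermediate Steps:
f(R) = -78/(156 + R)
-33*f((10 - 1)²) = -(-2574)/(156 + (10 - 1)²) = -(-2574)/(156 + 9²) = -(-2574)/(156 + 81) = -(-2574)/237 = -33*(-26/79) = 858/79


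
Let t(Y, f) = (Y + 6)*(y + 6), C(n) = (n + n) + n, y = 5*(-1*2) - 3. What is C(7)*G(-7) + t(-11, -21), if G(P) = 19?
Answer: 434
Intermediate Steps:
y = -13 (y = 5*(-2) - 3 = -10 - 3 = -13)
C(n) = 3*n (C(n) = 2*n + n = 3*n)
t(Y, f) = -42 - 7*Y (t(Y, f) = (Y + 6)*(-13 + 6) = (6 + Y)*(-7) = -42 - 7*Y)
C(7)*G(-7) + t(-11, -21) = (3*7)*19 + (-42 - 7*(-11)) = 21*19 + (-42 + 77) = 399 + 35 = 434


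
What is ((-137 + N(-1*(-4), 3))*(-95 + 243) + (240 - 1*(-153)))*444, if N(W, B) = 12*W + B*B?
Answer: -5082468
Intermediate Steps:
N(W, B) = B² + 12*W (N(W, B) = 12*W + B² = B² + 12*W)
((-137 + N(-1*(-4), 3))*(-95 + 243) + (240 - 1*(-153)))*444 = ((-137 + (3² + 12*(-1*(-4))))*(-95 + 243) + (240 - 1*(-153)))*444 = ((-137 + (9 + 12*4))*148 + (240 + 153))*444 = ((-137 + (9 + 48))*148 + 393)*444 = ((-137 + 57)*148 + 393)*444 = (-80*148 + 393)*444 = (-11840 + 393)*444 = -11447*444 = -5082468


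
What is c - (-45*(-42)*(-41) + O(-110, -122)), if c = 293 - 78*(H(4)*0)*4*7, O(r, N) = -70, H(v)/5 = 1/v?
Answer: 77853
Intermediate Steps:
H(v) = 5/v
c = 293 (c = 293 - 78*((5/4)*0)*4*7 = 293 - 78*0*4*7 = 293 - 0*7 = 293 - 78*0 = 293 + 0 = 293)
c - (-45*(-42)*(-41) + O(-110, -122)) = 293 - (-45*(-42)*(-41) - 70) = 293 - (1890*(-41) - 70) = 293 - (-77490 - 70) = 293 - 1*(-77560) = 293 + 77560 = 77853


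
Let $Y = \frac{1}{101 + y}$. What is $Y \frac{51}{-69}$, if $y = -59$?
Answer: $- \frac{17}{966} \approx -0.017598$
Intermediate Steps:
$Y = \frac{1}{42}$ ($Y = \frac{1}{101 - 59} = \frac{1}{42} \approx 0.02381$)
$Y \frac{51}{-69} = \frac{51 \frac{1}{-69}}{42} = \frac{51 \left(- \frac{1}{69}\right)}{42} = \frac{1}{42} \left(- \frac{17}{23}\right) = - \frac{17}{966}$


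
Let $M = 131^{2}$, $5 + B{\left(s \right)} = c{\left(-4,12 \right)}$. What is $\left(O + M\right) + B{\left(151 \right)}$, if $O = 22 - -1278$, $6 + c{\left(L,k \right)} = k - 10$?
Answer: $18452$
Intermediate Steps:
$c{\left(L,k \right)} = -16 + k$ ($c{\left(L,k \right)} = -6 + \left(k - 10\right) = -6 + \left(-10 + k\right) = -16 + k$)
$B{\left(s \right)} = -9$ ($B{\left(s \right)} = -5 + \left(-16 + 12\right) = -5 - 4 = -9$)
$O = 1300$ ($O = 22 + 1278 = 1300$)
$M = 17161$
$\left(O + M\right) + B{\left(151 \right)} = \left(1300 + 17161\right) - 9 = 18461 - 9 = 18452$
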